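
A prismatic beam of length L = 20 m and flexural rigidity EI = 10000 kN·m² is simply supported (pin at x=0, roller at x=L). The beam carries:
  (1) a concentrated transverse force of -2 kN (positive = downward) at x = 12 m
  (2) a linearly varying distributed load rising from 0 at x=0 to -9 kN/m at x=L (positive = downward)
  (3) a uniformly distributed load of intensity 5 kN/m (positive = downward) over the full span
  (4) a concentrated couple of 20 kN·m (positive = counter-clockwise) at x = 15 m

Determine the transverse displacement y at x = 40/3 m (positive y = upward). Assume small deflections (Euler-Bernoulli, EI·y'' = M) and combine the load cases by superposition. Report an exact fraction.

Load 1 — point force P=-2 kN at a=12 m (b=L-a=8):
  y_1 = -Pa(L-x)(2Lx-a²-x²)/(6LEI)  [x>a] = -(-2)·12·(20-(40/3))·(2·20·(40/3)-12²-(40/3)²)/(6·20·10000) = 476/16875 m
Load 2 — triangular load w₀=-9 kN/m (0→w₀ over full span):
  y_2 = -w₀x(7L⁴-10L²x²+3x⁴)/(360LEI) = -(-9)·(40/3)·(7·20⁴-10·20²·(40/3)²+3·(40/3)⁴)/(360·20·10000) = 68/81 m
Load 3 — uniform load w=5 kN/m over full span:
  y_3 = -wx(L³-2Lx²+x³)/(24EI) = -5·(40/3)·(20³-2·20·(40/3)²+(40/3)³)/(24·10000) = -220/243 m
Load 4 — applied couple M₀=20 kN·m at a=15 m (b=L-a=5):
  y_4 = (M₀x³/(6L)+C₁x)/EI  [x≤a] with C₁=M₀(3b²-L²)/(6L)=-325/6 = (20·(40/3)³/(6·20)+(-325/6)·(40/3))/10000 = -53/1620 m
Superposition: y = Σ y_i = -42739/607500 m ≈ -0.070352 m

y(40/3) = -42739/607500 m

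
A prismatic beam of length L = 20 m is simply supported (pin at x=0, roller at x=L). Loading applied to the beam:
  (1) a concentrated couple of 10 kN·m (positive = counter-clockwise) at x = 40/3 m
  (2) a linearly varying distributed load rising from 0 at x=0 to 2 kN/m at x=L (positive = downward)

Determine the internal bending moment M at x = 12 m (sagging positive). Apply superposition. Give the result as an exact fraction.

M(12) = 286/5 kN·m

Load 1 — applied couple M₀=10 kN·m at a=40/3 m (b=L-a=20/3):
  M_1 = M₀x/L  [x≤a] = 10·12/20 = 6 kN·m
Load 2 — triangular load w₀=2 kN/m (0→w₀ over full span):
  M_2 = w₀Lx/6 - w₀x³/(6L) = 2·20·12/6 - 2·12³/(6·20) = 256/5 kN·m
Superposition: M = Σ M_i = 286/5 kN·m ≈ 57.200000 kN·m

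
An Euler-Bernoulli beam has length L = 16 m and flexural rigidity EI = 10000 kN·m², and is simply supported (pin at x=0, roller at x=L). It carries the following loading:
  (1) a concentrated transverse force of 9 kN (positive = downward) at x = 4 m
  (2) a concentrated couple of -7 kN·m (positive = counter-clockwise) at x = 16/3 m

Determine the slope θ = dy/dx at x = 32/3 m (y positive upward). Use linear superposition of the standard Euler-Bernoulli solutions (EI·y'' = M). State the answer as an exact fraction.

Load 1 — point force P=9 kN at a=4 m (b=L-a=12):
  θ_1 = -Pa(2L²-6Lx+3x²+a²)/(6LEI)  [x>a] = -9·4·(2·16²-6·16·(32/3)+3·(32/3)²+4²)/(6·16·10000) = 29/5000 rad
Load 2 — applied couple M₀=-7 kN·m at a=16/3 m (b=L-a=32/3):
  θ_2 = (M₀x²/(2L)-M₀(x-a)+C₁)/EI  [x>a] with C₁=M₀(3b²-L²)/(6L)=-56/9 = ((-7)·(32/3)²/(2·16)-(-7)·((32/3)-(16/3))+(-56/9))/10000 = 7/11250 rad
Superposition: θ = Σ θ_i = 289/45000 rad ≈ 0.006422 rad

θ(32/3) = 289/45000 rad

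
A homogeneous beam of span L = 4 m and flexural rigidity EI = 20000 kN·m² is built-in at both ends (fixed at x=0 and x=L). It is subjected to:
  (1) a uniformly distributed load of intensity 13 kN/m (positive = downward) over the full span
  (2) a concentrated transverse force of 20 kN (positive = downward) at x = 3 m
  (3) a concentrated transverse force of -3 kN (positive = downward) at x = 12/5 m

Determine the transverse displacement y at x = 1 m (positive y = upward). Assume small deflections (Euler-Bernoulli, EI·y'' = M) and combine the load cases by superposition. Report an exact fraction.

Load 1 — uniform load w=13 kN/m over full span:
  y_1 = -wx²(L-x)²/(24EI) = -13·1²·(4-1)²/(24·20000) = -39/160000 m
Load 2 — point force P=20 kN at a=3 m (b=L-a=1):
  y_2 = -Pb²x²(3aL-(3a+b)x)/(6L³EI)  [x≤a] = -20·1²·1²·(3·3·4-(3·3+1)·1)/(6·4³·20000) = -13/192000 m
Load 3 — point force P=-3 kN at a=12/5 m (b=L-a=8/5):
  y_3 = -Pb²x²(3aL-(3a+b)x)/(6L³EI)  [x≤a] = -(-3)·(8/5)²·1²·(3·(12/5)·4-(3·(12/5)+(8/5))·1)/(6·4³·20000) = 1/50000 m
Superposition: y = Σ y_i = -1399/4800000 m ≈ -0.000291 m

y(1) = -1399/4800000 m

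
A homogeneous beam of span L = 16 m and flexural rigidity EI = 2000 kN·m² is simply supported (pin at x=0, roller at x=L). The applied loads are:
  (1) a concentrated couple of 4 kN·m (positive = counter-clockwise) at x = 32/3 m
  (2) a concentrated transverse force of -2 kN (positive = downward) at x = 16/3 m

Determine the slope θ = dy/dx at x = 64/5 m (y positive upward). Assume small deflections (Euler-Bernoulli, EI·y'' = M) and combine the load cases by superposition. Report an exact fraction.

θ(64/5) = -2156/253125 rad

Load 1 — applied couple M₀=4 kN·m at a=32/3 m (b=L-a=16/3):
  θ_1 = (M₀x²/(2L)-M₀(x-a)+C₁)/EI  [x>a] with C₁=M₀(3b²-L²)/(6L)=-64/9 = (4·(64/5)²/(2·16)-4·((64/5)-(32/3))+(-64/9))/2000 = 68/28125 rad
Load 2 — point force P=-2 kN at a=16/3 m (b=L-a=32/3):
  θ_2 = -Pa(2L²-6Lx+3x²+a²)/(6LEI)  [x>a] = -(-2)·(16/3)·(2·16²-6·16·(64/5)+3·(64/5)²+(16/3)²)/(6·16·2000) = -2768/253125 rad
Superposition: θ = Σ θ_i = -2156/253125 rad ≈ -0.008518 rad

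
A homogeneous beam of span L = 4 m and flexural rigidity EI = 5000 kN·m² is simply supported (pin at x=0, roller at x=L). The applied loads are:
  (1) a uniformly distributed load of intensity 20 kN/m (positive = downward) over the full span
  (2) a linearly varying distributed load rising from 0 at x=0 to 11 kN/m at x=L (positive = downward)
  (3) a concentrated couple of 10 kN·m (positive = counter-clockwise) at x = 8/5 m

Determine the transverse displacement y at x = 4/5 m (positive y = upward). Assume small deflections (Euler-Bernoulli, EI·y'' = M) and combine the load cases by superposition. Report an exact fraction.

y(4/5) = -288794/29296875 m

Load 1 — uniform load w=20 kN/m over full span:
  y_1 = -wx(L³-2Lx²+x³)/(24EI) = -20·(4/5)·(4³-2·4·(4/5)²+(4/5)³)/(24·5000) = -1856/234375 m
Load 2 — triangular load w₀=11 kN/m (0→w₀ over full span):
  y_2 = -w₀x(7L⁴-10L²x²+3x⁴)/(360LEI) = -11·(4/5)·(7·4⁴-10·4²·(4/5)²+3·(4/5)⁴)/(360·4·5000) = -60544/29296875 m
Load 3 — applied couple M₀=10 kN·m at a=8/5 m (b=L-a=12/5):
  y_3 = (M₀x³/(6L)+C₁x)/EI  [x≤a] with C₁=M₀(3b²-L²)/(6L)=8/15 = (10·(4/5)³/(6·4)+(8/15)·(4/5))/5000 = 2/15625 m
Superposition: y = Σ y_i = -288794/29296875 m ≈ -0.009858 m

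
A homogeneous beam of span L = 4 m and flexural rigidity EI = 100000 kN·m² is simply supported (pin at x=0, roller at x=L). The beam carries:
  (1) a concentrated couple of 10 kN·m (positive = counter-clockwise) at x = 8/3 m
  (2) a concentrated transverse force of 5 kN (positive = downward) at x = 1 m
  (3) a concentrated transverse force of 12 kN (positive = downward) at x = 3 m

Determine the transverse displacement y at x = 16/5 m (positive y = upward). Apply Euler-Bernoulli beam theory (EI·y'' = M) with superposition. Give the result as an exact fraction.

y(16/5) = -27037/225000000 m

Load 1 — applied couple M₀=10 kN·m at a=8/3 m (b=L-a=4/3):
  y_1 = (M₀x³/(6L)-M₀(x-a)²/2+C₁x)/EI  [x>a] with C₁=M₀(3b²-L²)/(6L)=-40/9 = (10·(16/5)³/(6·4)-10·((16/5)-(8/3))²/2+(-40/9)·(16/5))/100000 = -14/703125 m
Load 2 — point force P=5 kN at a=1 m (b=L-a=3):
  y_2 = -Pa(L-x)(2Lx-a²-x²)/(6LEI)  [x>a] = -5·1·(4-(16/5))·(2·4·(16/5)-1²-(16/5)²)/(6·4·100000) = -359/15000000 m
Load 3 — point force P=12 kN at a=3 m (b=L-a=1):
  y_3 = -Pa(L-x)(2Lx-a²-x²)/(6LEI)  [x>a] = -12·3·(4-(16/5))·(2·4·(16/5)-3²-(16/5)²)/(6·4·100000) = -477/6250000 m
Superposition: y = Σ y_i = -27037/225000000 m ≈ -0.000120 m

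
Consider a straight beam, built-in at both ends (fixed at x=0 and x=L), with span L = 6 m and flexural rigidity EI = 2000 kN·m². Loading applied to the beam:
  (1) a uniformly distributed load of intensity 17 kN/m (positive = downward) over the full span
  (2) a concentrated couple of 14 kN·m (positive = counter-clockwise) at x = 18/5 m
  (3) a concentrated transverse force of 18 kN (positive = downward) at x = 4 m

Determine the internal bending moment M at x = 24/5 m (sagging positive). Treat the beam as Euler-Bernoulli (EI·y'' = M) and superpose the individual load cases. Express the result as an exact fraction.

Load 1 — uniform load w=17 kN/m over full span:
  M_1 = wLx/2 - wL²/12 - wx²/2 = 17·6·(24/5)/2 - 17·6²/12 - 17·(24/5)²/2 = -51/25 kN·m
Load 2 — applied couple M₀=14 kN·m at a=18/5 m (b=L-a=12/5):
  M_2 = R_Ax - M_A - M₀  [x>a] with R_A=84/25, M_A=112/25 = (84/25)·(24/5) - (112/25) - 14 = -294/125 kN·m
Load 3 — point force P=18 kN at a=4 m (b=L-a=2):
  M_3 = Pa²(a+3b)(L-x)/L³ - Pa²b/L²  [x>a] = 18·4²·(4+3·2)·(6-(24/5))/6³ - 18·4²·2/6² = 0 kN·m
Superposition: M = Σ M_i = -549/125 kN·m ≈ -4.392000 kN·m

M(24/5) = -549/125 kN·m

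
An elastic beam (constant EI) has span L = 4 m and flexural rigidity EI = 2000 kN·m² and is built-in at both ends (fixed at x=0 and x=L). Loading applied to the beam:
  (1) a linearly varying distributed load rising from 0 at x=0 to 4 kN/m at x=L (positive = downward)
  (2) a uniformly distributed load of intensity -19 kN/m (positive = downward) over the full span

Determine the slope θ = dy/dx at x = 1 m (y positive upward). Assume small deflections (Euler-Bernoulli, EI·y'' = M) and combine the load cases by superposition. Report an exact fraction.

θ(1) = 341/80000 rad

Load 1 — triangular load w₀=4 kN/m (0→w₀ over full span):
  θ_1 = -w₀(2x(L-x)(L-2x)(x+2L)+x²(L-x)²)/(120LEI) = -4·(2·1·(4-1)·(4-2·1)·(1+2·4)+1²·(4-1)²)/(120·4·2000) = -39/80000 rad
Load 2 — uniform load w=-19 kN/m over full span:
  θ_2 = -wx(L-x)(L-2x)/(12EI) = -(-19)·1·(4-1)·(4-2·1)/(12·2000) = 19/4000 rad
Superposition: θ = Σ θ_i = 341/80000 rad ≈ 0.004262 rad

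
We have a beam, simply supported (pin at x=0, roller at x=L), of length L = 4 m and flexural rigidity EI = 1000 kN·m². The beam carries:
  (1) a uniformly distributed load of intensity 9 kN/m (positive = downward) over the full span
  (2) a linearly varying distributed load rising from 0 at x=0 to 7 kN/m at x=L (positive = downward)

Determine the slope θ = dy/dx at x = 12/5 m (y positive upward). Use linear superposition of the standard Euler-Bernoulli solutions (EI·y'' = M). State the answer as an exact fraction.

θ(12/5) = 6619/703125 rad

Load 1 — uniform load w=9 kN/m over full span:
  θ_1 = -w(L³-6Lx²+4x³)/(24EI) = -9·(4³-6·4·(12/5)²+4·(12/5)³)/(24·1000) = 111/15625 rad
Load 2 — triangular load w₀=7 kN/m (0→w₀ over full span):
  θ_2 = -w₀(7L⁴-30L²x²+15x⁴)/(360LEI) = -7·(7·4⁴-30·4²·(12/5)²+15·(12/5)⁴)/(360·4·1000) = 1624/703125 rad
Superposition: θ = Σ θ_i = 6619/703125 rad ≈ 0.009414 rad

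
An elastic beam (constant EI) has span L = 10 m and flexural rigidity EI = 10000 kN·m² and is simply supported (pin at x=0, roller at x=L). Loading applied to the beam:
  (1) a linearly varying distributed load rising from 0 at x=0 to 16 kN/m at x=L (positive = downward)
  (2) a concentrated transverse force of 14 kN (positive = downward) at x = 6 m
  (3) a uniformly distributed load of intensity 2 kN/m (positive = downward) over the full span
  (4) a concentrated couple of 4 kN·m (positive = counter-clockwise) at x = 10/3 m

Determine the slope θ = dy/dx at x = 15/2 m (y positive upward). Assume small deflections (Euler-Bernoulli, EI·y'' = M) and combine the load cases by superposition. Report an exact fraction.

θ(15/2) = 248687/7200000 rad

Load 1 — triangular load w₀=16 kN/m (0→w₀ over full span):
  θ_1 = -w₀(7L⁴-30L²x²+15x⁴)/(360LEI) = -16·(7·10⁴-30·10²·(15/2)²+15·(15/2)⁴)/(360·10·10000) = 1313/57600 rad
Load 2 — point force P=14 kN at a=6 m (b=L-a=4):
  θ_2 = -Pa(2L²-6Lx+3x²+a²)/(6LEI)  [x>a] = -14·6·(2·10²-6·10·(15/2)+3·(15/2)²+6²)/(6·10·10000) = 1267/200000 rad
Load 3 — uniform load w=2 kN/m over full span:
  θ_3 = -w(L³-6Lx²+4x³)/(24EI) = -2·(10³-6·10·(15/2)²+4·(15/2)³)/(24·10000) = 11/1920 rad
Load 4 — applied couple M₀=4 kN·m at a=10/3 m (b=L-a=20/3):
  θ_4 = (M₀x²/(2L)-M₀(x-a)+C₁)/EI  [x>a] with C₁=M₀(3b²-L²)/(6L)=20/9 = (4·(15/2)²/(2·10)-4·((15/2)-(10/3))+(20/9))/10000 = -23/72000 rad
Superposition: θ = Σ θ_i = 248687/7200000 rad ≈ 0.034540 rad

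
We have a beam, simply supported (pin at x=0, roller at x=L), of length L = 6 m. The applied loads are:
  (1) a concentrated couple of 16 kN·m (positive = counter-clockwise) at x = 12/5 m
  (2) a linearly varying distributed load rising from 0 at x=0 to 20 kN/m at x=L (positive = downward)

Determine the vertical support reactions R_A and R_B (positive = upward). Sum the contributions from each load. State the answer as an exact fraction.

R_A = 68/3 kN, R_B = 112/3 kN

Load 1 — applied couple M₀=16 kN·m at a=12/5 m (b=L-a=18/5):
  R_A = M₀/L = 16/6 = 8/3 kN
  R_B = -M₀/L = -16/6 = -8/3 kN
Load 2 — triangular load w₀=20 kN/m (0→w₀ over full span):
  R_A = w₀L/6 = 20·6/6 = 20 kN
  R_B = w₀L/3 = 20·6/3 = 40 kN
Superposition: R_A = 68/3 kN, R_B = 112/3 kN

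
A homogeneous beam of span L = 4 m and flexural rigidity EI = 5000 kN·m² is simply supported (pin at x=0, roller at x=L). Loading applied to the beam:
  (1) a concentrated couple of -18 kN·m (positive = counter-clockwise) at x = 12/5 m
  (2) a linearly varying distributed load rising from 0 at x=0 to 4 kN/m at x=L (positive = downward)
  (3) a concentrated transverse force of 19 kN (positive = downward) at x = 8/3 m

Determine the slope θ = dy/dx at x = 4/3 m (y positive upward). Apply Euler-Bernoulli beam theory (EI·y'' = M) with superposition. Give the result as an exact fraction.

θ(4/3) = -7504/3796875 rad

Load 1 — applied couple M₀=-18 kN·m at a=12/5 m (b=L-a=8/5):
  θ_1 = (M₀x²/(2L)+C₁)/EI  [x≤a] with C₁=M₀(3b²-L²)/(6L)=156/25 = ((-18)·(4/3)²/(2·4)+(156/25))/5000 = 7/15625 rad
Load 2 — triangular load w₀=4 kN/m (0→w₀ over full span):
  θ_2 = -w₀(7L⁴-30L²x²+15x⁴)/(360LEI) = -4·(7·4⁴-30·4²·(4/3)²+15·(4/3)⁴)/(360·4·5000) = -416/759375 rad
Load 3 — point force P=19 kN at a=8/3 m (b=L-a=4/3):
  θ_3 = -Pb(L²-b²-3x²)/(6LEI)  [x≤a] = -19·(4/3)·(4²-(4/3)²-3·(4/3)²)/(6·4·5000) = -19/10125 rad
Superposition: θ = Σ θ_i = -7504/3796875 rad ≈ -0.001976 rad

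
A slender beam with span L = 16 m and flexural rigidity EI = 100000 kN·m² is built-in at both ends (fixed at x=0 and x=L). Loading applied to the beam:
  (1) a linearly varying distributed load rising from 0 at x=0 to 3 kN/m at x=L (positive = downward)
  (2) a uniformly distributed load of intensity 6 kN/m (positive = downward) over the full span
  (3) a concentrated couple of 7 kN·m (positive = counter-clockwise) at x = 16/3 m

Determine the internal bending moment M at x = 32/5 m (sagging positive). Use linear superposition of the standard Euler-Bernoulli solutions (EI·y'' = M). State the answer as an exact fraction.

M(32/5) = 24503/375 kN·m

Load 1 — triangular load w₀=3 kN/m (0→w₀ over full span):
  M_1 = 3w₀Lx/20 - w₀L²/30 - w₀x³/(6L) = 3·3·16·(32/5)/20 - 3·16²/30 - 3·(32/5)³/(6·16) = 1536/125 kN·m
Load 2 — uniform load w=6 kN/m over full span:
  M_2 = wLx/2 - wL²/12 - wx²/2 = 6·16·(32/5)/2 - 6·16²/12 - 6·(32/5)²/2 = 1408/25 kN·m
Load 3 — applied couple M₀=7 kN·m at a=16/3 m (b=L-a=32/3):
  M_3 = R_Ax - M_A - M₀  [x>a] with R_A=7/12, M_A=0 = (7/12)·(32/5) - 0 - 7 = -49/15 kN·m
Superposition: M = Σ M_i = 24503/375 kN·m ≈ 65.341333 kN·m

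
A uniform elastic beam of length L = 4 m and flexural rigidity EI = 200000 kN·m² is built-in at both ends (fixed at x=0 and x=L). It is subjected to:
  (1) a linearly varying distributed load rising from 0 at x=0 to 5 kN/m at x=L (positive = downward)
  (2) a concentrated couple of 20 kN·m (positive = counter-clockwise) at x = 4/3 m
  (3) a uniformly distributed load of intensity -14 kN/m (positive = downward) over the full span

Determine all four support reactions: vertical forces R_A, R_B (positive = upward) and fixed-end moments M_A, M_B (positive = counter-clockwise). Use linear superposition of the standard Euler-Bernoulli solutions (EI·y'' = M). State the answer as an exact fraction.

R_A = -55/3 kN, M_A = -16 kN·m, R_B = -83/3 kN, M_B = 64/3 kN·m

Load 1 — triangular load w₀=5 kN/m (0→w₀ over full span):
  R_A = 3w₀L/20 = 3·5·4/20 = 3 kN
  M_A = w₀L²/30 = 5·4²/30 = 8/3 kN·m
  R_B = 7w₀L/20 = 7·5·4/20 = 7 kN
  M_B = -w₀L²/20 = -5·4²/20 = -4 kN·m
Load 2 — applied couple M₀=20 kN·m at a=4/3 m (b=L-a=8/3):
  R_A = 6M₀ab/L³ = 6·20·(4/3)·(8/3)/4³ = 20/3 kN
  M_A = M₀b(2a-b)/L² = 20·(8/3)·(2·(4/3)-(8/3))/4² = 0 kN·m
  R_B = -6M₀ab/L³ = -6·20·(4/3)·(8/3)/4³ = -20/3 kN
  M_B = M₀a(2b-a)/L² = 20·(4/3)·(2·(8/3)-(4/3))/4² = 20/3 kN·m
Load 3 — uniform load w=-14 kN/m over full span:
  R_A = wL/2 = (-14)·4/2 = -28 kN
  M_A = wL²/12 = (-14)·4²/12 = -56/3 kN·m
  R_B = wL/2 = (-14)·4/2 = -28 kN
  M_B = -wL²/12 = -(-14)·4²/12 = 56/3 kN·m
Superposition: R_A = -55/3 kN, M_A = -16 kN·m, R_B = -83/3 kN, M_B = 64/3 kN·m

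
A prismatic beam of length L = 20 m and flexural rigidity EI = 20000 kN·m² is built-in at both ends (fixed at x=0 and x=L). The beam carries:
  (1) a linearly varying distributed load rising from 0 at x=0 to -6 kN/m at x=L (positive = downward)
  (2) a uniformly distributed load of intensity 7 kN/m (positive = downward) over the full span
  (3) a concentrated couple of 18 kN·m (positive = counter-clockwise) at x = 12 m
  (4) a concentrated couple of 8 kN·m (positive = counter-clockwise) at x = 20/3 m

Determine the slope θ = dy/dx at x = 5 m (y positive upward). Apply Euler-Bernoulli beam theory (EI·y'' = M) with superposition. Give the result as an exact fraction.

Load 1 — triangular load w₀=-6 kN/m (0→w₀ over full span):
  θ_1 = -w₀(2x(L-x)(L-2x)(x+2L)+x²(L-x)²)/(120LEI) = -(-6)·(2·5·(20-5)·(20-2·5)·(5+2·20)+5²·(20-5)²)/(120·20·20000) = 117/12800 rad
Load 2 — uniform load w=7 kN/m over full span:
  θ_2 = -wx(L-x)(L-2x)/(12EI) = -7·5·(20-5)·(20-2·5)/(12·20000) = -7/320 rad
Load 3 — applied couple M₀=18 kN·m at a=12 m (b=L-a=8):
  θ_3 = (R_Ax²/2 - M_Ax)/EI  [x≤a] with R_A=162/125, M_A=144/25 = ((162/125)·5²/2 - (144/25)·5)/20000 = -63/100000 rad
Load 4 — applied couple M₀=8 kN·m at a=20/3 m (b=L-a=40/3):
  θ_4 = (R_Ax²/2 - M_Ax)/EI  [x≤a] with R_A=8/15, M_A=0 = ((8/15)·5²/2 - 0·5)/20000 = 1/3000 rad
Superposition: θ = Σ θ_i = -62549/4800000 rad ≈ -0.013031 rad

θ(5) = -62549/4800000 rad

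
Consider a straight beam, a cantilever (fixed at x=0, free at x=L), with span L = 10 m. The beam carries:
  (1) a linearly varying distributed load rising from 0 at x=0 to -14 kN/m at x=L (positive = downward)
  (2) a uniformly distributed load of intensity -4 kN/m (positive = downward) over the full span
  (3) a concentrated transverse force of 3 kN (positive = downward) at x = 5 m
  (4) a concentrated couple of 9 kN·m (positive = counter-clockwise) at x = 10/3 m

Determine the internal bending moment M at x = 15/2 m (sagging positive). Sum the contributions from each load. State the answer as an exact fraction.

M(15/2) = 2525/48 kN·m

Load 1 — triangular load w₀=-14 kN/m (0→w₀ over full span):
  M_1 = w₀Lx/2 - w₀L²/3 - w₀x³/(6L) = (-14)·10·(15/2)/2 - (-14)·10²/3 - (-14)·(15/2)³/(6·10) = 1925/48 kN·m
Load 2 — uniform load w=-4 kN/m over full span:
  M_2 = -w(L-x)²/2 = -(-4)·(10-(15/2))²/2 = 25/2 kN·m
Load 3 — point force P=3 kN at a=5 m (b=L-a=5):
  M_3 = 0  [x>a] = 0 kN·m
Load 4 — applied couple M₀=9 kN·m at a=10/3 m (b=L-a=20/3):
  M_4 = 0  [x>a] = 0 kN·m
Superposition: M = Σ M_i = 2525/48 kN·m ≈ 52.604167 kN·m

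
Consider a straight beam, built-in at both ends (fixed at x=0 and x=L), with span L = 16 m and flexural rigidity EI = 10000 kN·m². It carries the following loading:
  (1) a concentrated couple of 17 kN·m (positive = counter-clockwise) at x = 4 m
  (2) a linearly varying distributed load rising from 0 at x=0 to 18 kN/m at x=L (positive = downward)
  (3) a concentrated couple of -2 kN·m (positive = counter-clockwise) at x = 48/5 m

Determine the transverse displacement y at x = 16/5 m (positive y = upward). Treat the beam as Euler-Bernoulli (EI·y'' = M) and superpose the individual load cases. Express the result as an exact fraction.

Load 1 — applied couple M₀=17 kN·m at a=4 m (b=L-a=12):
  y_1 = (R_Ax³/6 - M_Ax²/2)/EI  [x≤a] with R_A=153/128, M_A=-51/16 = ((153/128)·(16/5)³/6 - (-51/16)·(16/5)²/2)/10000 = 357/156250 m
Load 2 — triangular load w₀=18 kN/m (0→w₀ over full span):
  y_2 = -w₀x²(L-x)²(x+2L)/(120LEI) = -18·(16/5)²·(16-(16/5))²·((16/5)+2·16)/(120·16·10000) = -540672/9765625 m
Load 3 — applied couple M₀=-2 kN·m at a=48/5 m (b=L-a=32/5):
  y_3 = (R_Ax³/6 - M_Ax²/2)/EI  [x≤a] with R_A=-9/50, M_A=-16/25 = ((-9/50)·(16/5)³/6 - (-16/25)·(16/5)²/2)/10000 = 448/1953125 m
Superposition: y = Σ y_i = -1032239/19531250 m ≈ -0.052851 m

y(16/5) = -1032239/19531250 m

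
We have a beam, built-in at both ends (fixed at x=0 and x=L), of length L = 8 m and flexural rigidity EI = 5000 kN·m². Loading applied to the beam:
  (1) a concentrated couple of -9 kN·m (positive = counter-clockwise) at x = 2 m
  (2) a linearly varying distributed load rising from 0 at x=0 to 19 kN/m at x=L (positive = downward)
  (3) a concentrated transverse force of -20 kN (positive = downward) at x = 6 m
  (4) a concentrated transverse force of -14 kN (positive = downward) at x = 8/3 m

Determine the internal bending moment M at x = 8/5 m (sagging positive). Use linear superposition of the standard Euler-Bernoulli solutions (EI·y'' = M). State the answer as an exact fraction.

Load 1 — applied couple M₀=-9 kN·m at a=2 m (b=L-a=6):
  M_1 = R_Ax - M_A  [x≤a] with R_A=-81/64, M_A=27/16 = (-81/64)·(8/5) - (27/16) = -297/80 kN·m
Load 2 — triangular load w₀=19 kN/m (0→w₀ over full span):
  M_2 = 3w₀Lx/20 - w₀L²/30 - w₀x³/(6L) = 3·19·8·(8/5)/20 - 19·8²/30 - 19·(8/5)³/(6·8) = -2128/375 kN·m
Load 3 — point force P=-20 kN at a=6 m (b=L-a=2):
  M_3 = Pb²(3a+b)x/L³ - Pab²/L²  [x≤a] = (-20)·2²·(3·6+2)·(8/5)/8³ - (-20)·6·2²/8² = 5/2 kN·m
Load 4 — point force P=-14 kN at a=8/3 m (b=L-a=16/3):
  M_4 = Pb²(3a+b)x/L³ - Pab²/L²  [x≤a] = (-14)·(16/3)²·(3·(8/3)+(16/3))·(8/5)/8³ - (-14)·(8/3)·(16/3)²/8² = 0 kN·m
Superposition: M = Σ M_i = -41323/6000 kN·m ≈ -6.887167 kN·m

M(8/5) = -41323/6000 kN·m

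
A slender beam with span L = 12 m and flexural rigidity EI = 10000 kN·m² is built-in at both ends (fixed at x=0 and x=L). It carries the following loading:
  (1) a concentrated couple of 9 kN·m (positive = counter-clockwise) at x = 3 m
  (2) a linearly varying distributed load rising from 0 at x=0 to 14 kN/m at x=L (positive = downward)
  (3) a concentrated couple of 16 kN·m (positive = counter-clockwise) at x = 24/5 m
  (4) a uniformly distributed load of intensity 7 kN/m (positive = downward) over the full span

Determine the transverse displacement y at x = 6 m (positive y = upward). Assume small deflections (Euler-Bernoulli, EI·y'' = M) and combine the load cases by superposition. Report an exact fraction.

y(6) = -71271/1000000 m

Load 1 — applied couple M₀=9 kN·m at a=3 m (b=L-a=9):
  y_1 = (R_Ax³/6 - M_Ax²/2 - M₀(x-a)²/2)/EI  [x>a] with R_A=27/32, M_A=-27/16 = ((27/32)·6³/6 - (-27/16)·6²/2 - 9·(6-3)²/2)/10000 = 81/40000 m
Load 2 — triangular load w₀=14 kN/m (0→w₀ over full span):
  y_2 = -w₀x²(L-x)²(x+2L)/(120LEI) = -14·6²·(12-6)²·(6+2·12)/(120·12·10000) = -189/5000 m
Load 3 — applied couple M₀=16 kN·m at a=24/5 m (b=L-a=36/5):
  y_3 = (R_Ax³/6 - M_Ax²/2 - M₀(x-a)²/2)/EI  [x>a] with R_A=48/25, M_A=48/25 = ((48/25)·6³/6 - (48/25)·6²/2 - 16·(6-(24/5))²/2)/10000 = 36/15625 m
Load 4 — uniform load w=7 kN/m over full span:
  y_4 = -wx²(L-x)²/(24EI) = -7·6²·(12-6)²/(24·10000) = -189/5000 m
Superposition: y = Σ y_i = -71271/1000000 m ≈ -0.071271 m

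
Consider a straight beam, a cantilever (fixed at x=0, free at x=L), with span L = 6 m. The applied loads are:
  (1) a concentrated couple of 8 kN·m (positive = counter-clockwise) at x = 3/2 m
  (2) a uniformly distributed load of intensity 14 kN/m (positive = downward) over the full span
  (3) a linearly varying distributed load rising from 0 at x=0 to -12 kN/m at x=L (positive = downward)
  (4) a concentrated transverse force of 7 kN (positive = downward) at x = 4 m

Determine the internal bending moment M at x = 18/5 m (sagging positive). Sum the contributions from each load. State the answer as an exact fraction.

M(18/5) = -1646/125 kN·m

Load 1 — applied couple M₀=8 kN·m at a=3/2 m (b=L-a=9/2):
  M_1 = 0  [x>a] = 0 kN·m
Load 2 — uniform load w=14 kN/m over full span:
  M_2 = -w(L-x)²/2 = -14·(6-(18/5))²/2 = -1008/25 kN·m
Load 3 — triangular load w₀=-12 kN/m (0→w₀ over full span):
  M_3 = w₀Lx/2 - w₀L²/3 - w₀x³/(6L) = (-12)·6·(18/5)/2 - (-12)·6²/3 - (-12)·(18/5)³/(6·6) = 3744/125 kN·m
Load 4 — point force P=7 kN at a=4 m (b=L-a=2):
  M_4 = -P(a-x)  [x≤a] = -7·(4-(18/5)) = -14/5 kN·m
Superposition: M = Σ M_i = -1646/125 kN·m ≈ -13.168000 kN·m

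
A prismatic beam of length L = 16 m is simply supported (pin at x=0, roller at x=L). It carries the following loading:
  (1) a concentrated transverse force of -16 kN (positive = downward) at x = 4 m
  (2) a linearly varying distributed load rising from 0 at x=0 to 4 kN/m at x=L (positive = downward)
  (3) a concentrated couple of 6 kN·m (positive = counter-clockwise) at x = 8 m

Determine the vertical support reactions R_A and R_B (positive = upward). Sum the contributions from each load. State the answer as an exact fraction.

R_A = -23/24 kN, R_B = 407/24 kN

Load 1 — point force P=-16 kN at a=4 m (b=L-a=12):
  R_A = Pb/L = (-16)·12/16 = -12 kN
  R_B = Pa/L = (-16)·4/16 = -4 kN
Load 2 — triangular load w₀=4 kN/m (0→w₀ over full span):
  R_A = w₀L/6 = 4·16/6 = 32/3 kN
  R_B = w₀L/3 = 4·16/3 = 64/3 kN
Load 3 — applied couple M₀=6 kN·m at a=8 m (b=L-a=8):
  R_A = M₀/L = 6/16 = 3/8 kN
  R_B = -M₀/L = -6/16 = -3/8 kN
Superposition: R_A = -23/24 kN, R_B = 407/24 kN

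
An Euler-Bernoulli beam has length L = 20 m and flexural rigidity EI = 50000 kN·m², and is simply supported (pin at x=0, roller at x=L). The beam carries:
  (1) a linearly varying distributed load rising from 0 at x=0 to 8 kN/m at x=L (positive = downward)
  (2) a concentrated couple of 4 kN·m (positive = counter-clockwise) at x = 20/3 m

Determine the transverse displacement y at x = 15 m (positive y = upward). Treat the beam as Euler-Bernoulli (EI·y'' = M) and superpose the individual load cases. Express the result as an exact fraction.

y(15) = -8867/72000 m

Load 1 — triangular load w₀=8 kN/m (0→w₀ over full span):
  y_1 = -w₀x(7L⁴-10L²x²+3x⁴)/(360LEI) = -8·15·(7·20⁴-10·20²·15²+3·15⁴)/(360·20·50000) = -119/960 m
Load 2 — applied couple M₀=4 kN·m at a=20/3 m (b=L-a=40/3):
  y_2 = (M₀x³/(6L)-M₀(x-a)²/2+C₁x)/EI  [x>a] with C₁=M₀(3b²-L²)/(6L)=40/9 = (4·15³/(6·20)-4·(15-(20/3))²/2+(40/9)·15)/50000 = 29/36000 m
Superposition: y = Σ y_i = -8867/72000 m ≈ -0.123153 m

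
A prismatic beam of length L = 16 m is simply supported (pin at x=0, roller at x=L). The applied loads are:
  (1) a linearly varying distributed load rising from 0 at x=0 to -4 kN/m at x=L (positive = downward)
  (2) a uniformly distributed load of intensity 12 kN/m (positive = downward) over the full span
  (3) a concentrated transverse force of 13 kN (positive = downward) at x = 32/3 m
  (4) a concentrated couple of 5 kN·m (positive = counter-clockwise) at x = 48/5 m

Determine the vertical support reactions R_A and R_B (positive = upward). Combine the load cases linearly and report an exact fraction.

Load 1 — triangular load w₀=-4 kN/m (0→w₀ over full span):
  R_A = w₀L/6 = (-4)·16/6 = -32/3 kN
  R_B = w₀L/3 = (-4)·16/3 = -64/3 kN
Load 2 — uniform load w=12 kN/m over full span:
  R_A = wL/2 = 12·16/2 = 96 kN
  R_B = wL/2 = 12·16/2 = 96 kN
Load 3 — point force P=13 kN at a=32/3 m (b=L-a=16/3):
  R_A = Pb/L = 13·(16/3)/16 = 13/3 kN
  R_B = Pa/L = 13·(32/3)/16 = 26/3 kN
Load 4 — applied couple M₀=5 kN·m at a=48/5 m (b=L-a=32/5):
  R_A = M₀/L = 5/16 kN
  R_B = -M₀/L = -5/16 kN
Superposition: R_A = 4319/48 kN, R_B = 3985/48 kN

R_A = 4319/48 kN, R_B = 3985/48 kN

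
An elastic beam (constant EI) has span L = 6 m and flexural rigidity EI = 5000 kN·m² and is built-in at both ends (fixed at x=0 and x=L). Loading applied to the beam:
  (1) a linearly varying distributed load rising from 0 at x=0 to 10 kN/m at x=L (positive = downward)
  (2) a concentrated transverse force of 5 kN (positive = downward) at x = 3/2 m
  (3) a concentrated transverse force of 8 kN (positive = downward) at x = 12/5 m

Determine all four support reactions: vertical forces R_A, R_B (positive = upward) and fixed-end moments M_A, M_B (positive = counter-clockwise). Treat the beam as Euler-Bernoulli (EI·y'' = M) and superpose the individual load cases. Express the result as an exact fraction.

R_A = 73611/4000 kN, M_A = 92523/4000 kN·m, R_B = 98389/4000 kN, M_B = -96057/4000 kN·m

Load 1 — triangular load w₀=10 kN/m (0→w₀ over full span):
  R_A = 3w₀L/20 = 3·10·6/20 = 9 kN
  M_A = w₀L²/30 = 10·6²/30 = 12 kN·m
  R_B = 7w₀L/20 = 7·10·6/20 = 21 kN
  M_B = -w₀L²/20 = -10·6²/20 = -18 kN·m
Load 2 — point force P=5 kN at a=3/2 m (b=L-a=9/2):
  R_A = Pb²(3a+b)/L³ = 5·(9/2)²·(3·(3/2)+(9/2))/6³ = 135/32 kN
  M_A = Pab²/L² = 5·(3/2)·(9/2)²/6² = 135/32 kN·m
  R_B = Pa²(a+3b)/L³ = 5·(3/2)²·((3/2)+3·(9/2))/6³ = 25/32 kN
  M_B = -Pa²b/L² = -5·(3/2)²·(9/2)/6² = -45/32 kN·m
Load 3 — point force P=8 kN at a=12/5 m (b=L-a=18/5):
  R_A = Pb²(3a+b)/L³ = 8·(18/5)²·(3·(12/5)+(18/5))/6³ = 648/125 kN
  M_A = Pab²/L² = 8·(12/5)·(18/5)²/6² = 864/125 kN·m
  R_B = Pa²(a+3b)/L³ = 8·(12/5)²·((12/5)+3·(18/5))/6³ = 352/125 kN
  M_B = -Pa²b/L² = -8·(12/5)²·(18/5)/6² = -576/125 kN·m
Superposition: R_A = 73611/4000 kN, M_A = 92523/4000 kN·m, R_B = 98389/4000 kN, M_B = -96057/4000 kN·m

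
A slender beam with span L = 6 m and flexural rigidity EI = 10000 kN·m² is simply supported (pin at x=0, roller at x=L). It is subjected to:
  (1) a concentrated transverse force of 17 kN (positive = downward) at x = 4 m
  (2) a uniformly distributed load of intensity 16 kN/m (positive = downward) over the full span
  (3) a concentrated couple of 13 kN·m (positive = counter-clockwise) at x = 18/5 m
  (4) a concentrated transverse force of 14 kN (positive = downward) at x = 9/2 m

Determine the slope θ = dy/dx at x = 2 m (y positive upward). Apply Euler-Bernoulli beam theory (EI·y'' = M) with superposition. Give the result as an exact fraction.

Load 1 — point force P=17 kN at a=4 m (b=L-a=2):
  θ_1 = -Pb(L²-b²-3x²)/(6LEI)  [x≤a] = -17·2·(6²-2²-3·2²)/(6·6·10000) = -17/9000 rad
Load 2 — uniform load w=16 kN/m over full span:
  θ_2 = -w(L³-6Lx²+4x³)/(24EI) = -16·(6³-6·6·2²+4·2³)/(24·10000) = -13/1875 rad
Load 3 — applied couple M₀=13 kN·m at a=18/5 m (b=L-a=12/5):
  θ_3 = (M₀x²/(2L)+C₁)/EI  [x≤a] with C₁=M₀(3b²-L²)/(6L)=-169/25 = (13·2²/(2·6)+(-169/25))/10000 = -91/375000 rad
Load 4 — point force P=14 kN at a=9/2 m (b=L-a=3/2):
  θ_4 = -Pb(L²-b²-3x²)/(6LEI)  [x≤a] = -14·(3/2)·(6²-(3/2)²-3·2²)/(6·6·10000) = -203/160000 rad
Superposition: θ = Σ θ_i = -372011/36000000 rad ≈ -0.010334 rad

θ(2) = -372011/36000000 rad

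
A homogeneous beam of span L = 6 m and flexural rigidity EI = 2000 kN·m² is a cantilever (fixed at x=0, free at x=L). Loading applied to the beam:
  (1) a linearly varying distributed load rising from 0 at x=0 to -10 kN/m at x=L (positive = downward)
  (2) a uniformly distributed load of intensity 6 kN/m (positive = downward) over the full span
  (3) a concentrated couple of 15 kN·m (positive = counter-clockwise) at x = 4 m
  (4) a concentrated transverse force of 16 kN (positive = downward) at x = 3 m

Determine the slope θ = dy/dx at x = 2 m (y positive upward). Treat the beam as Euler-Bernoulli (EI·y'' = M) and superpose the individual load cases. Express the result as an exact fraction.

Load 1 — triangular load w₀=-10 kN/m (0→w₀ over full span):
  θ_1 = (w₀Lx²/4-w₀L²x/3-w₀x⁴/(24L))/EI = ((-10)·6·2²/4-(-10)·6²·2/3-(-10)·2⁴/(24·6))/2000 = 163/1800 rad
Load 2 — uniform load w=6 kN/m over full span:
  θ_2 = -wx(x²-3Lx+3L²)/(6EI) = -6·2·(2²-3·6·2+3·6²)/(6·2000) = -19/250 rad
Load 3 — applied couple M₀=15 kN·m at a=4 m (b=L-a=2):
  θ_3 = M₀x/EI  [x≤a] = 15·2/2000 = 3/200 rad
Load 4 — point force P=16 kN at a=3 m (b=L-a=3):
  θ_4 = -Px(2a-x)/(2EI)  [x≤a] = -16·2·(2·3-2)/(2·2000) = -4/125 rad
Superposition: θ = Σ θ_i = -11/4500 rad ≈ -0.002444 rad

θ(2) = -11/4500 rad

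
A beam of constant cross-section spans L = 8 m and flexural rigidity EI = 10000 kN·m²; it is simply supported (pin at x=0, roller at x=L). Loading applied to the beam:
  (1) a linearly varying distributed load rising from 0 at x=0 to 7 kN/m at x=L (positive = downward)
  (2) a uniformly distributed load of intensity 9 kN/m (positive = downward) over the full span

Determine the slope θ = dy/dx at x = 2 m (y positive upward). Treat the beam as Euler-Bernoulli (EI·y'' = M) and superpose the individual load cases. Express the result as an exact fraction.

θ(2) = -33049/1800000 rad

Load 1 — triangular load w₀=7 kN/m (0→w₀ over full span):
  θ_1 = -w₀(7L⁴-30L²x²+15x⁴)/(360LEI) = -7·(7·8⁴-30·8²·2²+15·2⁴)/(360·8·10000) = -9289/1800000 rad
Load 2 — uniform load w=9 kN/m over full span:
  θ_2 = -w(L³-6Lx²+4x³)/(24EI) = -9·(8³-6·8·2²+4·2³)/(24·10000) = -33/2500 rad
Superposition: θ = Σ θ_i = -33049/1800000 rad ≈ -0.018361 rad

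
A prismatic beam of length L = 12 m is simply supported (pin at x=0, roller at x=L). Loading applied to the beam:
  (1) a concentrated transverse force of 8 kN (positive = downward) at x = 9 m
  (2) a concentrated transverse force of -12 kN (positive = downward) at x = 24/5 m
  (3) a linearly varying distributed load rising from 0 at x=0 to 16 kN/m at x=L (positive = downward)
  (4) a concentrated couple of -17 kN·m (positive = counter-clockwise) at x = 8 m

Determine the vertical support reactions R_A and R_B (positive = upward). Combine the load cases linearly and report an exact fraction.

Load 1 — point force P=8 kN at a=9 m (b=L-a=3):
  R_A = Pb/L = 8·3/12 = 2 kN
  R_B = Pa/L = 8·9/12 = 6 kN
Load 2 — point force P=-12 kN at a=24/5 m (b=L-a=36/5):
  R_A = Pb/L = (-12)·(36/5)/12 = -36/5 kN
  R_B = Pa/L = (-12)·(24/5)/12 = -24/5 kN
Load 3 — triangular load w₀=16 kN/m (0→w₀ over full span):
  R_A = w₀L/6 = 16·12/6 = 32 kN
  R_B = w₀L/3 = 16·12/3 = 64 kN
Load 4 — applied couple M₀=-17 kN·m at a=8 m (b=L-a=4):
  R_A = M₀/L = (-17)/12 = -17/12 kN
  R_B = -M₀/L = -(-17)/12 = 17/12 kN
Superposition: R_A = 1523/60 kN, R_B = 3997/60 kN

R_A = 1523/60 kN, R_B = 3997/60 kN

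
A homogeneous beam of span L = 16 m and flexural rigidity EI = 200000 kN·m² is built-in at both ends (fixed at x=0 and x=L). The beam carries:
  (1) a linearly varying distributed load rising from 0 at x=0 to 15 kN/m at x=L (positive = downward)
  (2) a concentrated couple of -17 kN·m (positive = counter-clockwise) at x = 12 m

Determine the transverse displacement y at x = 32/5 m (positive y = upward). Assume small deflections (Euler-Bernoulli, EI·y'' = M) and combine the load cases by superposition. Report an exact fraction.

y(32/5) = -105067/19531250 m

Load 1 — triangular load w₀=15 kN/m (0→w₀ over full span):
  y_1 = -w₀x²(L-x)²(x+2L)/(120LEI) = -15·(32/5)²·(16-(32/5))²·((32/5)+2·16)/(120·16·200000) = -55296/9765625 m
Load 2 — applied couple M₀=-17 kN·m at a=12 m (b=L-a=4):
  y_2 = (R_Ax³/6 - M_Ax²/2)/EI  [x≤a] with R_A=-153/128, M_A=-85/16 = ((-153/128)·(32/5)³/6 - (-85/16)·(32/5)²/2)/200000 = 221/781250 m
Superposition: y = Σ y_i = -105067/19531250 m ≈ -0.005379 m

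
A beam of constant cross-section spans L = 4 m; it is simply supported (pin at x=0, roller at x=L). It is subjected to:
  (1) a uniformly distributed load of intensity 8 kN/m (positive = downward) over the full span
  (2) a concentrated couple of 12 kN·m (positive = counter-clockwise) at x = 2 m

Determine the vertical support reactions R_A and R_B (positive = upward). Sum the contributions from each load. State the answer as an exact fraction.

R_A = 19 kN, R_B = 13 kN

Load 1 — uniform load w=8 kN/m over full span:
  R_A = wL/2 = 8·4/2 = 16 kN
  R_B = wL/2 = 8·4/2 = 16 kN
Load 2 — applied couple M₀=12 kN·m at a=2 m (b=L-a=2):
  R_A = M₀/L = 12/4 = 3 kN
  R_B = -M₀/L = -12/4 = -3 kN
Superposition: R_A = 19 kN, R_B = 13 kN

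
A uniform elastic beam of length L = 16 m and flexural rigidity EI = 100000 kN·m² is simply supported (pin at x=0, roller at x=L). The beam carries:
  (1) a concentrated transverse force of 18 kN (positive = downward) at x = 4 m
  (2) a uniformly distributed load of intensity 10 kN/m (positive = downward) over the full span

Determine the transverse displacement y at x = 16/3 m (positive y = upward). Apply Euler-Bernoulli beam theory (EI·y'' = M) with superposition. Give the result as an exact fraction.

Load 1 — point force P=18 kN at a=4 m (b=L-a=12):
  y_1 = -Pa(L-x)(2Lx-a²-x²)/(6LEI)  [x>a] = -18·4·(16-(16/3))·(2·16·(16/3)-4²-(16/3)²)/(6·16·100000) = -284/28125 m
Load 2 — uniform load w=10 kN/m over full span:
  y_2 = -wx(L³-2Lx²+x³)/(24EI) = -10·(16/3)·(16³-2·16·(16/3)²+(16/3)³)/(24·100000) = -11264/151875 m
Superposition: y = Σ y_i = -63988/759375 m ≈ -0.084264 m

y(16/3) = -63988/759375 m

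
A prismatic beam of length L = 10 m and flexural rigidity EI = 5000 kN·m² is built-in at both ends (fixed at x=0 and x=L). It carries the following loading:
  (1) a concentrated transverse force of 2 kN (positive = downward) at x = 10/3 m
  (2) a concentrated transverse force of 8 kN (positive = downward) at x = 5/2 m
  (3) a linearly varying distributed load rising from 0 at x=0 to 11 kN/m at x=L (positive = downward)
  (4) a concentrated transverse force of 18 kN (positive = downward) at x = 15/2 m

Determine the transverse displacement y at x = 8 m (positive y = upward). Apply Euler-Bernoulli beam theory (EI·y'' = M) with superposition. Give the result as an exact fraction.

y(8) = -1687823/81000000 m

Load 1 — point force P=2 kN at a=10/3 m (b=L-a=20/3):
  y_1 = -Pa²(L-x)²(3bL-(3b+a)(L-x))/(6L³EI)  [x>a] = -2·(10/3)²·(10-8)²·(3·(20/3)·10-(3·(20/3)+(10/3))·(10-8))/(6·10³·5000) = -23/50625 m
Load 2 — point force P=8 kN at a=5/2 m (b=L-a=15/2):
  y_2 = -Pa²(L-x)²(3bL-(3b+a)(L-x))/(6L³EI)  [x>a] = -8·(5/2)²·(10-8)²·(3·(15/2)·10-(3·(15/2)+(5/2))·(10-8))/(6·10³·5000) = -7/6000 m
Load 3 — triangular load w₀=11 kN/m (0→w₀ over full span):
  y_3 = -w₀x²(L-x)²(x+2L)/(120LEI) = -11·8²·(10-8)²·(8+2·10)/(120·10·5000) = -616/46875 m
Load 4 — point force P=18 kN at a=15/2 m (b=L-a=5/2):
  y_4 = -Pa²(L-x)²(3bL-(3b+a)(L-x))/(6L³EI)  [x>a] = -18·(15/2)²·(10-8)²·(3·(5/2)·10-(3·(5/2)+(15/2))·(10-8))/(6·10³·5000) = -243/40000 m
Superposition: y = Σ y_i = -1687823/81000000 m ≈ -0.020837 m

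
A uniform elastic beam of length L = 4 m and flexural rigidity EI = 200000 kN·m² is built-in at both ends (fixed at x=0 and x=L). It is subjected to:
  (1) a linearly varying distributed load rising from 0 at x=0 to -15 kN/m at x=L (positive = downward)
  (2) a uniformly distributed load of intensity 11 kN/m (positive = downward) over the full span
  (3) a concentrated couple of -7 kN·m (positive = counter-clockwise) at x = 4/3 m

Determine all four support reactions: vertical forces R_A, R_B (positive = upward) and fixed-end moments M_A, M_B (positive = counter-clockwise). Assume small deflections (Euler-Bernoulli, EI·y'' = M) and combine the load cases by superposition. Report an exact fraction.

R_A = 32/3 kN, M_A = 20/3 kN·m, R_B = 10/3 kN, M_B = -5 kN·m

Load 1 — triangular load w₀=-15 kN/m (0→w₀ over full span):
  R_A = 3w₀L/20 = 3·(-15)·4/20 = -9 kN
  M_A = w₀L²/30 = (-15)·4²/30 = -8 kN·m
  R_B = 7w₀L/20 = 7·(-15)·4/20 = -21 kN
  M_B = -w₀L²/20 = -(-15)·4²/20 = 12 kN·m
Load 2 — uniform load w=11 kN/m over full span:
  R_A = wL/2 = 11·4/2 = 22 kN
  M_A = wL²/12 = 11·4²/12 = 44/3 kN·m
  R_B = wL/2 = 11·4/2 = 22 kN
  M_B = -wL²/12 = -11·4²/12 = -44/3 kN·m
Load 3 — applied couple M₀=-7 kN·m at a=4/3 m (b=L-a=8/3):
  R_A = 6M₀ab/L³ = 6·(-7)·(4/3)·(8/3)/4³ = -7/3 kN
  M_A = M₀b(2a-b)/L² = (-7)·(8/3)·(2·(4/3)-(8/3))/4² = 0 kN·m
  R_B = -6M₀ab/L³ = -6·(-7)·(4/3)·(8/3)/4³ = 7/3 kN
  M_B = M₀a(2b-a)/L² = (-7)·(4/3)·(2·(8/3)-(4/3))/4² = -7/3 kN·m
Superposition: R_A = 32/3 kN, M_A = 20/3 kN·m, R_B = 10/3 kN, M_B = -5 kN·m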